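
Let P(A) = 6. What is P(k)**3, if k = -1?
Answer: 216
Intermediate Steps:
P(k)**3 = 6**3 = 216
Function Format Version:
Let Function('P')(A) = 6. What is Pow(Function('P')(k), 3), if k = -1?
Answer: 216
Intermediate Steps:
Pow(Function('P')(k), 3) = Pow(6, 3) = 216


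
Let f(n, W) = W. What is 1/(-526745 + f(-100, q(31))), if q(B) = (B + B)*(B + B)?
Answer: -1/522901 ≈ -1.9124e-6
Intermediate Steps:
q(B) = 4*B**2 (q(B) = (2*B)*(2*B) = 4*B**2)
1/(-526745 + f(-100, q(31))) = 1/(-526745 + 4*31**2) = 1/(-526745 + 4*961) = 1/(-526745 + 3844) = 1/(-522901) = -1/522901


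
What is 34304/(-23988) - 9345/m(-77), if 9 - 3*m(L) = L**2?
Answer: 23471195/7100448 ≈ 3.3056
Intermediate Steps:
m(L) = 3 - L**2/3
34304/(-23988) - 9345/m(-77) = 34304/(-23988) - 9345/(3 - 1/3*(-77)**2) = 34304*(-1/23988) - 9345/(3 - 1/3*5929) = -8576/5997 - 9345/(3 - 5929/3) = -8576/5997 - 9345/(-5920/3) = -8576/5997 - 9345*(-3/5920) = -8576/5997 + 5607/1184 = 23471195/7100448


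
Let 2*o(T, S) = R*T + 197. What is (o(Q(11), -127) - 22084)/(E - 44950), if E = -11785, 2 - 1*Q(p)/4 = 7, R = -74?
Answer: 42491/113470 ≈ 0.37447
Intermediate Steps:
Q(p) = -20 (Q(p) = 8 - 4*7 = 8 - 28 = -20)
o(T, S) = 197/2 - 37*T (o(T, S) = (-74*T + 197)/2 = (197 - 74*T)/2 = 197/2 - 37*T)
(o(Q(11), -127) - 22084)/(E - 44950) = ((197/2 - 37*(-20)) - 22084)/(-11785 - 44950) = ((197/2 + 740) - 22084)/(-56735) = (1677/2 - 22084)*(-1/56735) = -42491/2*(-1/56735) = 42491/113470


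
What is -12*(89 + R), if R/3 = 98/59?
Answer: -66540/59 ≈ -1127.8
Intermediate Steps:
R = 294/59 (R = 3*(98/59) = 294/59 ≈ 4.9830)
-12*(89 + R) = -12*(89 + 294/59) = -12*5545/59 = -66540/59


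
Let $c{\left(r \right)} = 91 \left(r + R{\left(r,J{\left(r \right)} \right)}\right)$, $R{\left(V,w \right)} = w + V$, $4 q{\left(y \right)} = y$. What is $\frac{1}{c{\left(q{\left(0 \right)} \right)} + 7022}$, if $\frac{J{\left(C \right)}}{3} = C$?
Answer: $\frac{1}{7022} \approx 0.00014241$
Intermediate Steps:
$J{\left(C \right)} = 3 C$
$q{\left(y \right)} = \frac{y}{4}$
$R{\left(V,w \right)} = V + w$
$c{\left(r \right)} = 455 r$ ($c{\left(r \right)} = 91 \left(r + \left(r + 3 r\right)\right) = 91 \left(r + 4 r\right) = 91 \cdot 5 r = 455 r$)
$\frac{1}{c{\left(q{\left(0 \right)} \right)} + 7022} = \frac{1}{455 \cdot \frac{1}{4} \cdot 0 + 7022} = \frac{1}{455 \cdot 0 + 7022} = \frac{1}{0 + 7022} = \frac{1}{7022}$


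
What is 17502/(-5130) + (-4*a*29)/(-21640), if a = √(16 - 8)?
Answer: -2917/855 + 29*√2/2705 ≈ -3.3965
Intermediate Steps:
a = 2*√2 (a = √8 = 2*√2 ≈ 2.8284)
17502/(-5130) + (-4*a*29)/(-21640) = 17502/(-5130) + (-8*√2*29)/(-21640) = 17502*(-1/5130) + (-8*√2*29)*(-1/21640) = -2917/855 - 232*√2*(-1/21640) = -2917/855 + 29*√2/2705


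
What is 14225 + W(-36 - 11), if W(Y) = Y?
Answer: 14178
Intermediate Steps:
14225 + W(-36 - 11) = 14225 + (-36 - 11) = 14225 - 47 = 14178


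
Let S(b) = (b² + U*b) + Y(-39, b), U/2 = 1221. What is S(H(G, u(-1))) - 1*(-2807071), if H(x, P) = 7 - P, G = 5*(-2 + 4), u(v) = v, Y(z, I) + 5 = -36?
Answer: 2826630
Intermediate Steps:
Y(z, I) = -41 (Y(z, I) = -5 - 36 = -41)
U = 2442 (U = 2*1221 = 2442)
G = 10 (G = 5*2 = 10)
S(b) = -41 + b² + 2442*b (S(b) = (b² + 2442*b) - 41 = -41 + b² + 2442*b)
S(H(G, u(-1))) - 1*(-2807071) = (-41 + (7 - 1*(-1))² + 2442*(7 - 1*(-1))) - 1*(-2807071) = (-41 + (7 + 1)² + 2442*(7 + 1)) + 2807071 = (-41 + 8² + 2442*8) + 2807071 = (-41 + 64 + 19536) + 2807071 = 19559 + 2807071 = 2826630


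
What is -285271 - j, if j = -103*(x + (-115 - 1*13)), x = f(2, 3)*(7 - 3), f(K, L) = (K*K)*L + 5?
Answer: -291451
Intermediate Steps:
f(K, L) = 5 + L*K**2 (f(K, L) = K**2*L + 5 = L*K**2 + 5 = 5 + L*K**2)
x = 68 (x = (5 + 3*2**2)*(7 - 3) = (5 + 3*4)*4 = (5 + 12)*4 = 17*4 = 68)
j = 6180 (j = -103*(68 + (-115 - 1*13)) = -103*(68 + (-115 - 13)) = -103*(68 - 128) = -103*(-60) = 6180)
-285271 - j = -285271 - 1*6180 = -285271 - 6180 = -291451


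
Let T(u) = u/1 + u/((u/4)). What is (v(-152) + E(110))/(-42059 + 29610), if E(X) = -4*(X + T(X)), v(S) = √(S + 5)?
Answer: 896/12449 - 7*I*√3/12449 ≈ 0.071974 - 0.00097392*I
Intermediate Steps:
v(S) = √(5 + S)
T(u) = 4 + u (T(u) = u*1 + u/((u*(¼))) = u + u/((u/4)) = u + u*(4/u) = u + 4 = 4 + u)
E(X) = -16 - 8*X (E(X) = -4*(X + (4 + X)) = -4*(4 + 2*X) = -16 - 8*X)
(v(-152) + E(110))/(-42059 + 29610) = (√(5 - 152) + (-16 - 8*110))/(-42059 + 29610) = (√(-147) + (-16 - 880))/(-12449) = (7*I*√3 - 896)*(-1/12449) = (-896 + 7*I*√3)*(-1/12449) = 896/12449 - 7*I*√3/12449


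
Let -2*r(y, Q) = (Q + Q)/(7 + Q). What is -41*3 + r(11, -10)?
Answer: -379/3 ≈ -126.33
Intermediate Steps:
r(y, Q) = -Q/(7 + Q) (r(y, Q) = -(Q + Q)/(2*(7 + Q)) = -2*Q/(2*(7 + Q)) = -Q/(7 + Q))
-41*3 + r(11, -10) = -41*3 - 1*(-10)/(7 - 10) = -123 - 1*(-10)/(-3) = -123 - 1*(-10)*(-⅓) = -123 - 10/3 = -379/3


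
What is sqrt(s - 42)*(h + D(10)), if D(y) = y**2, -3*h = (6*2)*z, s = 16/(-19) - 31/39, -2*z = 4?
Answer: 36*I*sqrt(23960235)/247 ≈ 713.43*I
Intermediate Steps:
z = -2 (z = -1/2*4 = -2)
s = -1213/741 (s = 16*(-1/19) - 31*1/39 = -16/19 - 31/39 = -1213/741 ≈ -1.6370)
h = 8 (h = -6*2*(-2)/3 = -4*(-2) = -1/3*(-24) = 8)
sqrt(s - 42)*(h + D(10)) = sqrt(-1213/741 - 42)*(8 + 10**2) = sqrt(-32335/741)*(8 + 100) = (I*sqrt(23960235)/741)*108 = 36*I*sqrt(23960235)/247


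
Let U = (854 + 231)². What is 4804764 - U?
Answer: 3627539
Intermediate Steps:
U = 1177225 (U = 1085² = 1177225)
4804764 - U = 4804764 - 1*1177225 = 4804764 - 1177225 = 3627539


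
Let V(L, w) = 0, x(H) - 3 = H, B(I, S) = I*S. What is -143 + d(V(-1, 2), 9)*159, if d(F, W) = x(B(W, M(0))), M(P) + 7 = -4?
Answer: -15407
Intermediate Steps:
M(P) = -11 (M(P) = -7 - 4 = -11)
x(H) = 3 + H
d(F, W) = 3 - 11*W (d(F, W) = 3 + W*(-11) = 3 - 11*W)
-143 + d(V(-1, 2), 9)*159 = -143 + (3 - 11*9)*159 = -143 + (3 - 99)*159 = -143 - 96*159 = -143 - 15264 = -15407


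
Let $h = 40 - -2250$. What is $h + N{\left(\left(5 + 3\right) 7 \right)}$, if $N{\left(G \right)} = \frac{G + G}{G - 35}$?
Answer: $\frac{6886}{3} \approx 2295.3$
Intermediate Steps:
$N{\left(G \right)} = \frac{2 G}{-35 + G}$
$h = 2290$ ($h = 40 + 2250 = 2290$)
$h + N{\left(\left(5 + 3\right) 7 \right)} = 2290 + \frac{2 \left(5 + 3\right) 7}{-35 + \left(5 + 3\right) 7} = 2290 + \frac{2 \cdot 8 \cdot 7}{-35 + 8 \cdot 7} = 2290 + 2 \cdot 56 \frac{1}{-35 + 56} = 2290 + 2 \cdot 56 \cdot \frac{1}{21} = 2290 + \frac{16}{3} = \frac{6886}{3}$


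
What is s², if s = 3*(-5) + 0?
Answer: 225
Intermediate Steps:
s = -15 (s = -15 + 0 = -15)
s² = (-15)² = 225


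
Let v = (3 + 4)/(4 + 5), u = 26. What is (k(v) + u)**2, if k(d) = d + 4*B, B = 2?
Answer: 97969/81 ≈ 1209.5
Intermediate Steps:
v = 7/9 ≈ 0.77778
k(d) = 8 + d (k(d) = d + 4*2 = d + 8 = 8 + d)
(k(v) + u)**2 = ((8 + 7/9) + 26)**2 = (79/9 + 26)**2 = (313/9)**2 = 97969/81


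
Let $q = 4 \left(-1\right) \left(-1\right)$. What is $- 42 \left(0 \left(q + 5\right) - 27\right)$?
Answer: $1134$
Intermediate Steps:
$q = 4$ ($q = \left(-4\right) \left(-1\right) = 4$)
$- 42 \left(0 \left(q + 5\right) - 27\right) = - 42 \left(0 \left(4 + 5\right) - 27\right) = - 42 \left(0 \cdot 9 - 27\right) = - 42 \left(0 - 27\right) = \left(-42\right) \left(-27\right) = 1134$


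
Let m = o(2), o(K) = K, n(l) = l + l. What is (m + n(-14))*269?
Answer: -6994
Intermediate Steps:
n(l) = 2*l
m = 2
(m + n(-14))*269 = (2 + 2*(-14))*269 = (2 - 28)*269 = -26*269 = -6994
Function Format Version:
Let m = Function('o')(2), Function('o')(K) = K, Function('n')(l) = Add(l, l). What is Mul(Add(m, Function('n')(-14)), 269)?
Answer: -6994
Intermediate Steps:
Function('n')(l) = Mul(2, l)
m = 2
Mul(Add(m, Function('n')(-14)), 269) = Mul(Add(2, Mul(2, -14)), 269) = Mul(Add(2, -28), 269) = Mul(-26, 269) = -6994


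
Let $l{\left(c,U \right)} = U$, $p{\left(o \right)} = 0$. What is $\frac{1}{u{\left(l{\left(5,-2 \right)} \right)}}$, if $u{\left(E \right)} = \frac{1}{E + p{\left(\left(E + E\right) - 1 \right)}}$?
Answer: $-2$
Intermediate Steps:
$u{\left(E \right)} = \frac{1}{E}$ ($u{\left(E \right)} = \frac{1}{E + 0} = \frac{1}{E}$)
$\frac{1}{u{\left(l{\left(5,-2 \right)} \right)}} = \frac{1}{\frac{1}{-2}} = \frac{1}{- \frac{1}{2}} = -2$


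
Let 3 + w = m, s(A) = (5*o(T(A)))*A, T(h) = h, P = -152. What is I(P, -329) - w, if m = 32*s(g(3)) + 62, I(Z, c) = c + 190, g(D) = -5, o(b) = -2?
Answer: -1798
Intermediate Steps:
I(Z, c) = 190 + c
s(A) = -10*A (s(A) = (5*(-2))*A = -10*A)
m = 1662 (m = 32*(-10*(-5)) + 62 = 32*50 + 62 = 1600 + 62 = 1662)
w = 1659 (w = -3 + 1662 = 1659)
I(P, -329) - w = (190 - 329) - 1*1659 = -139 - 1659 = -1798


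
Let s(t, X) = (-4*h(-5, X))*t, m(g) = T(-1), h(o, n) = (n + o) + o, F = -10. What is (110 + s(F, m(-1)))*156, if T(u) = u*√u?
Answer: -45240 - 6240*I ≈ -45240.0 - 6240.0*I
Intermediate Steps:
h(o, n) = n + 2*o
T(u) = u^(3/2)
m(g) = -I (m(g) = (-1)^(3/2) = -I)
s(t, X) = t*(40 - 4*X) (s(t, X) = (-4*(X + 2*(-5)))*t = (-4*(X - 10))*t = (-4*(-10 + X))*t = (40 - 4*X)*t = t*(40 - 4*X))
(110 + s(F, m(-1)))*156 = (110 + 4*(-10)*(10 - (-1)*I))*156 = (110 + 4*(-10)*(10 + I))*156 = (110 + (-400 - 40*I))*156 = (-290 - 40*I)*156 = -45240 - 6240*I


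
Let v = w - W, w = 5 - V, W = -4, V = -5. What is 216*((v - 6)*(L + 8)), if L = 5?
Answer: 22464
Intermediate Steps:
w = 10 (w = 5 - 1*(-5) = 5 + 5 = 10)
v = 14 (v = 10 - 1*(-4) = 10 + 4 = 14)
216*((v - 6)*(L + 8)) = 216*((14 - 6)*(5 + 8)) = 216*(8*13) = 216*104 = 22464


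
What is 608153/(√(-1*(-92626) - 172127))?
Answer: -608153*I*√79501/79501 ≈ -2156.9*I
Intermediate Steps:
608153/(√(-1*(-92626) - 172127)) = 608153/(√(92626 - 172127)) = 608153/(√(-79501)) = 608153/((I*√79501)) = 608153*(-I*√79501/79501) = -608153*I*√79501/79501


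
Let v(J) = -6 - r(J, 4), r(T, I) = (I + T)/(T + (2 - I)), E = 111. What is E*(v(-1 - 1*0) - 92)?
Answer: -10767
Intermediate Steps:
r(T, I) = (I + T)/(2 + T - I)
v(J) = -6 - (4 + J)/(-2 + J) (v(J) = -6 - (4 + J)/(2 + J - 1*4) = -6 - (4 + J)/(2 + J - 4) = -6 - (4 + J)/(-2 + J))
E*(v(-1 - 1*0) - 92) = 111*((8 - 7*(-1 - 1*0))/(-2 + (-1 - 1*0)) - 92) = 111*((8 - 7*(-1 + 0))/(-2 + (-1 + 0)) - 92) = 111*((8 - 7*(-1))/(-2 - 1) - 92) = 111*((8 + 7)/(-3) - 92) = 111*(-⅓*15 - 92) = 111*(-5 - 92) = 111*(-97) = -10767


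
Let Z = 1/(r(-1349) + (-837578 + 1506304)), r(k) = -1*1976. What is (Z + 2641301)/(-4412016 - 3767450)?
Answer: -1761087441751/5453658955500 ≈ -0.32292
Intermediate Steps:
r(k) = -1976
Z = 1/666750 (Z = 1/(-1976 + (-837578 + 1506304)) = 1/(-1976 + 668726) = 1/666750 ≈ 1.4998e-6)
(Z + 2641301)/(-4412016 - 3767450) = (1/666750 + 2641301)/(-4412016 - 3767450) = (1761087441751/666750)/(-8179466) = (1761087441751/666750)*(-1/8179466) = -1761087441751/5453658955500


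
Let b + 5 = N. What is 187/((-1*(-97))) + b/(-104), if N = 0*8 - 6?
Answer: 20515/10088 ≈ 2.0336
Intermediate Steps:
N = -6 (N = 0 - 6 = -6)
b = -11 (b = -5 - 6 = -11)
187/((-1*(-97))) + b/(-104) = 187/((-1*(-97))) - 11/(-104) = 187/97 - 11*(-1/104) = 187*(1/97) + 11/104 = 187/97 + 11/104 = 20515/10088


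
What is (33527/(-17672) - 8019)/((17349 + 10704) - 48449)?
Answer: 141745295/360438112 ≈ 0.39326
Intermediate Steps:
(33527/(-17672) - 8019)/((17349 + 10704) - 48449) = (33527*(-1/17672) - 8019)/(28053 - 48449) = (-33527/17672 - 8019)/(-20396) = -141745295/17672*(-1/20396) = 141745295/360438112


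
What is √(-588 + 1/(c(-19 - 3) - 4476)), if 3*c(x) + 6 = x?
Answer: I*√7912131/116 ≈ 24.249*I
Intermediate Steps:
c(x) = -2 + x/3
√(-588 + 1/(c(-19 - 3) - 4476)) = √(-588 + 1/((-2 + (-19 - 3)/3) - 4476)) = √(-588 + 1/((-2 + (⅓)*(-22)) - 4476)) = √(-588 + 1/((-2 - 22/3) - 4476)) = √(-588 + 1/(-28/3 - 4476)) = √(-588 + 1/(-13456/3)) = √(-588 - 3/13456) = √(-7912131/13456) = I*√7912131/116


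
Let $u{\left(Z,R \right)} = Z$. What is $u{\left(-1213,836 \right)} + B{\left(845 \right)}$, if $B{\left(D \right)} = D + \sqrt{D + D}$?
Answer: $-368 + 13 \sqrt{10} \approx -326.89$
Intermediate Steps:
$B{\left(D \right)} = D + \sqrt{2} \sqrt{D}$ ($B{\left(D \right)} = D + \sqrt{2 D} = D + \sqrt{2} \sqrt{D}$)
$u{\left(-1213,836 \right)} + B{\left(845 \right)} = -1213 + \left(845 + \sqrt{2} \sqrt{845}\right) = -1213 + \left(845 + \sqrt{2} \cdot 13 \sqrt{5}\right) = -1213 + \left(845 + 13 \sqrt{10}\right) = -368 + 13 \sqrt{10}$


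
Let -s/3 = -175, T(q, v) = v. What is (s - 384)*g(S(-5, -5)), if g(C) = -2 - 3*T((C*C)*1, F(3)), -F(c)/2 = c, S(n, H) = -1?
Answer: 2256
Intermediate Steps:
F(c) = -2*c
s = 525 (s = -3*(-175) = 525)
g(C) = 16 (g(C) = -2 - (-6)*3 = -2 - 3*(-6) = -2 + 18 = 16)
(s - 384)*g(S(-5, -5)) = (525 - 384)*16 = 141*16 = 2256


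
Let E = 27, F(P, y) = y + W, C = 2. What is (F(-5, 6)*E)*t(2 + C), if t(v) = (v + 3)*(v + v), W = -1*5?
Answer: 1512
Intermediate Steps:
W = -5
F(P, y) = -5 + y (F(P, y) = y - 5 = -5 + y)
t(v) = 2*v*(3 + v) (t(v) = (3 + v)*(2*v) = 2*v*(3 + v))
(F(-5, 6)*E)*t(2 + C) = ((-5 + 6)*27)*(2*(2 + 2)*(3 + (2 + 2))) = (1*27)*(2*4*(3 + 4)) = 27*(2*4*7) = 27*56 = 1512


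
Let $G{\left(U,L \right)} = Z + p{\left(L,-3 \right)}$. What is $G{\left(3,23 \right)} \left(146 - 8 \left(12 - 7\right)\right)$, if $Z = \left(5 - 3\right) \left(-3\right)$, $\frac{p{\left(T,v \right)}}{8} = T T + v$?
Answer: $445412$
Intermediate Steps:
$p{\left(T,v \right)} = 8 v + 8 T^{2}$ ($p{\left(T,v \right)} = 8 \left(T T + v\right) = 8 \left(T^{2} + v\right) = 8 \left(v + T^{2}\right) = 8 v + 8 T^{2}$)
$Z = -6$ ($Z = 2 \left(-3\right) = -6$)
$G{\left(U,L \right)} = -30 + 8 L^{2}$ ($G{\left(U,L \right)} = -6 + \left(8 \left(-3\right) + 8 L^{2}\right) = -6 + \left(-24 + 8 L^{2}\right) = -30 + 8 L^{2}$)
$G{\left(3,23 \right)} \left(146 - 8 \left(12 - 7\right)\right) = \left(-30 + 8 \cdot 23^{2}\right) \left(146 - 8 \left(12 - 7\right)\right) = \left(-30 + 8 \cdot 529\right) \left(146 - 40\right) = \left(-30 + 4232\right) \left(146 - 40\right) = 4202 \cdot 106 = 445412$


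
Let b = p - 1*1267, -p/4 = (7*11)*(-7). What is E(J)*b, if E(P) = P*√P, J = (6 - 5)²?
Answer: 889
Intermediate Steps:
J = 1 (J = 1² = 1)
p = 2156 (p = -4*7*11*(-7) = -308*(-7) = -4*(-539) = 2156)
E(P) = P^(3/2)
b = 889 (b = 2156 - 1*1267 = 2156 - 1267 = 889)
E(J)*b = 1^(3/2)*889 = 1*889 = 889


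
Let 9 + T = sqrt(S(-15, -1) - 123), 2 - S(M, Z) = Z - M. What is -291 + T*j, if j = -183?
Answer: 1356 - 549*I*sqrt(15) ≈ 1356.0 - 2126.3*I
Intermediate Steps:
S(M, Z) = 2 + M - Z (S(M, Z) = 2 - (Z - M) = 2 + (M - Z) = 2 + M - Z)
T = -9 + 3*I*sqrt(15) (T = -9 + sqrt((2 - 15 - 1*(-1)) - 123) = -9 + sqrt((2 - 15 + 1) - 123) = -9 + sqrt(-12 - 123) = -9 + sqrt(-135) = -9 + 3*I*sqrt(15) ≈ -9.0 + 11.619*I)
-291 + T*j = -291 + (-9 + 3*I*sqrt(15))*(-183) = -291 + (1647 - 549*I*sqrt(15)) = 1356 - 549*I*sqrt(15)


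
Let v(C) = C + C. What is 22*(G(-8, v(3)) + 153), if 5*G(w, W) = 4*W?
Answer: 17358/5 ≈ 3471.6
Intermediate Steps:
v(C) = 2*C
G(w, W) = 4*W/5 (G(w, W) = (4*W)/5 = 4*W/5)
22*(G(-8, v(3)) + 153) = 22*(4*(2*3)/5 + 153) = 22*((4/5)*6 + 153) = 22*(24/5 + 153) = 22*(789/5) = 17358/5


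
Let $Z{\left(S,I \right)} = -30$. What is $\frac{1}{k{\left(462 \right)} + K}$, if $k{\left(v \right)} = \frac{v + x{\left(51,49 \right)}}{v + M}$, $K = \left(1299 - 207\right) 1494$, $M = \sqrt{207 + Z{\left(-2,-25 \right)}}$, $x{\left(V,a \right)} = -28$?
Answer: $\frac{12426222183}{20272747010816839} + \frac{31 \sqrt{177}}{40545494021633678} \approx 6.1295 \cdot 10^{-7}$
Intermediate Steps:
$M = \sqrt{177}$ ($M = \sqrt{207 - 30} = \sqrt{177} \approx 13.304$)
$K = 1631448$ ($K = 1092 \cdot 1494 = 1631448$)
$k{\left(v \right)} = \frac{-28 + v}{v + \sqrt{177}}$ ($k{\left(v \right)} = \frac{v - 28}{v + \sqrt{177}} = \frac{-28 + v}{v + \sqrt{177}}$)
$\frac{1}{k{\left(462 \right)} + K} = \frac{1}{\frac{-28 + 462}{462 + \sqrt{177}} + 1631448} = \frac{1}{\frac{1}{462 + \sqrt{177}} \cdot 434 + 1631448} = \frac{1}{\frac{434}{462 + \sqrt{177}} + 1631448} = \frac{1}{1631448 + \frac{434}{462 + \sqrt{177}}}$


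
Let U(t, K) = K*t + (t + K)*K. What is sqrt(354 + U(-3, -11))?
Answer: sqrt(541) ≈ 23.259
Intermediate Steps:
U(t, K) = K*t + K*(K + t) (U(t, K) = K*t + (K + t)*K = K*t + K*(K + t))
sqrt(354 + U(-3, -11)) = sqrt(354 - 11*(-11 + 2*(-3))) = sqrt(354 - 11*(-11 - 6)) = sqrt(354 - 11*(-17)) = sqrt(354 + 187) = sqrt(541)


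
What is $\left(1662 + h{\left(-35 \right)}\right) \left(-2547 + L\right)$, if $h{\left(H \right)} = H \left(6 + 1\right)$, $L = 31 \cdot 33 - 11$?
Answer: $-2175095$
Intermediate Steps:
$L = 1012$ ($L = 1023 - 11 = 1012$)
$h{\left(H \right)} = 7 H$ ($h{\left(H \right)} = H 7 = 7 H$)
$\left(1662 + h{\left(-35 \right)}\right) \left(-2547 + L\right) = \left(1662 + 7 \left(-35\right)\right) \left(-2547 + 1012\right) = \left(1662 - 245\right) \left(-1535\right) = 1417 \left(-1535\right) = -2175095$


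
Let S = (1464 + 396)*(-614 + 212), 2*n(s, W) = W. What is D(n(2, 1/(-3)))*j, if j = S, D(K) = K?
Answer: 124620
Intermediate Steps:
n(s, W) = W/2
S = -747720 (S = 1860*(-402) = -747720)
j = -747720
D(n(2, 1/(-3)))*j = ((1/2)/(-3))*(-747720) = ((1/2)*(-1/3))*(-747720) = -1/6*(-747720) = 124620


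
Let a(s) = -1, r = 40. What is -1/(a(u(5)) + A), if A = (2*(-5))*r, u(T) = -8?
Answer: 1/401 ≈ 0.0024938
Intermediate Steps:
A = -400 (A = (2*(-5))*40 = -10*40 = -400)
-1/(a(u(5)) + A) = -1/(-1 - 400) = -1/(-401) = -1*(-1/401) = 1/401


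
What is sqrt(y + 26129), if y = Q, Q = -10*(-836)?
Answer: sqrt(34489) ≈ 185.71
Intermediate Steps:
Q = 8360
y = 8360
sqrt(y + 26129) = sqrt(8360 + 26129) = sqrt(34489)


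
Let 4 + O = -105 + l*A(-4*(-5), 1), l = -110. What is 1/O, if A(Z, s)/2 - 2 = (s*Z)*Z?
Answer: -1/88549 ≈ -1.1293e-5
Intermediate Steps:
A(Z, s) = 4 + 2*s*Z**2 (A(Z, s) = 4 + 2*((s*Z)*Z) = 4 + 2*((Z*s)*Z) = 4 + 2*(s*Z**2) = 4 + 2*s*Z**2)
O = -88549 (O = -4 + (-105 - 110*(4 + 2*1*(-4*(-5))**2)) = -4 + (-105 - 110*(4 + 2*1*20**2)) = -4 + (-105 - 110*(4 + 2*1*400)) = -4 + (-105 - 110*(4 + 800)) = -4 + (-105 - 110*804) = -4 + (-105 - 88440) = -4 - 88545 = -88549)
1/O = 1/(-88549) = -1/88549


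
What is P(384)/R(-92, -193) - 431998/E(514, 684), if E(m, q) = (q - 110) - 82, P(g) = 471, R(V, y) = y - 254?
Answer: -32222473/36654 ≈ -879.10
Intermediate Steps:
R(V, y) = -254 + y
E(m, q) = -192 + q (E(m, q) = (-110 + q) - 82 = -192 + q)
P(384)/R(-92, -193) - 431998/E(514, 684) = 471/(-254 - 193) - 431998/(-192 + 684) = 471/(-447) - 431998/492 = 471*(-1/447) - 431998*1/492 = -157/149 - 215999/246 = -32222473/36654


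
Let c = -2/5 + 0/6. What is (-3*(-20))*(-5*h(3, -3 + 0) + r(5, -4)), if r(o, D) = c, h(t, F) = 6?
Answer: -1824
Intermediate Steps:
c = -⅖ (c = -2*⅕ + 0*(⅙) = -⅖ + 0 = -⅖ ≈ -0.40000)
r(o, D) = -⅖
(-3*(-20))*(-5*h(3, -3 + 0) + r(5, -4)) = (-3*(-20))*(-5*6 - ⅖) = 60*(-30 - ⅖) = 60*(-152/5) = -1824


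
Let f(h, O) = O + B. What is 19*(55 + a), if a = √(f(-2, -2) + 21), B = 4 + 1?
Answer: 1045 + 38*√6 ≈ 1138.1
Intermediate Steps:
B = 5
f(h, O) = 5 + O (f(h, O) = O + 5 = 5 + O)
a = 2*√6 (a = √((5 - 2) + 21) = √(3 + 21) = √24 = 2*√6 ≈ 4.8990)
19*(55 + a) = 19*(55 + 2*√6) = 1045 + 38*√6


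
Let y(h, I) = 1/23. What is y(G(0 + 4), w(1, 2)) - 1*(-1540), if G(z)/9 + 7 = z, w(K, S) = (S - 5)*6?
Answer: 35421/23 ≈ 1540.0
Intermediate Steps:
w(K, S) = -30 + 6*S (w(K, S) = (-5 + S)*6 = -30 + 6*S)
G(z) = -63 + 9*z
y(h, I) = 1/23
y(G(0 + 4), w(1, 2)) - 1*(-1540) = 1/23 - 1*(-1540) = 1/23 + 1540 = 35421/23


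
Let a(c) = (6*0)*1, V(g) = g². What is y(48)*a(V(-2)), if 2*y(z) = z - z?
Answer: 0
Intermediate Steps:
a(c) = 0 (a(c) = 0*1 = 0)
y(z) = 0 (y(z) = (z - z)/2 = (½)*0 = 0)
y(48)*a(V(-2)) = 0*0 = 0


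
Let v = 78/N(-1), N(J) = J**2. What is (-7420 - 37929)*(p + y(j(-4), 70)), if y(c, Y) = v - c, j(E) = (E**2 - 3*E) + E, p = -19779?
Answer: 894509025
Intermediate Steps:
v = 78 (v = 78/((-1)**2) = 78/1 = 78*1 = 78)
j(E) = E**2 - 2*E
y(c, Y) = 78 - c
(-7420 - 37929)*(p + y(j(-4), 70)) = (-7420 - 37929)*(-19779 + (78 - (-4)*(-2 - 4))) = -45349*(-19779 + (78 - (-4)*(-6))) = -45349*(-19779 + (78 - 1*24)) = -45349*(-19779 + (78 - 24)) = -45349*(-19779 + 54) = -45349*(-19725) = 894509025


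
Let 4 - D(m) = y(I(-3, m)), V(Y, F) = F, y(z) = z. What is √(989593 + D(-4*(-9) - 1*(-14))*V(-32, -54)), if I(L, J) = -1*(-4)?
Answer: √989593 ≈ 994.78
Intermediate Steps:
I(L, J) = 4
D(m) = 0 (D(m) = 4 - 1*4 = 4 - 4 = 0)
√(989593 + D(-4*(-9) - 1*(-14))*V(-32, -54)) = √(989593 + 0*(-54)) = √(989593 + 0) = √989593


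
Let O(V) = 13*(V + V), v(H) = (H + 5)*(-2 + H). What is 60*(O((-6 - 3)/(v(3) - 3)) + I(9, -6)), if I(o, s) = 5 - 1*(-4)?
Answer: -2268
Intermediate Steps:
I(o, s) = 9 (I(o, s) = 5 + 4 = 9)
v(H) = (-2 + H)*(5 + H) (v(H) = (5 + H)*(-2 + H) = (-2 + H)*(5 + H))
O(V) = 26*V (O(V) = 13*(2*V) = 26*V)
60*(O((-6 - 3)/(v(3) - 3)) + I(9, -6)) = 60*(26*((-6 - 3)/((-10 + 3**2 + 3*3) - 3)) + 9) = 60*(26*(-9/((-10 + 9 + 9) - 3)) + 9) = 60*(26*(-9/(8 - 3)) + 9) = 60*(26*(-9/5) + 9) = 60*(-234/5 + 9) = 60*(-189/5) = -2268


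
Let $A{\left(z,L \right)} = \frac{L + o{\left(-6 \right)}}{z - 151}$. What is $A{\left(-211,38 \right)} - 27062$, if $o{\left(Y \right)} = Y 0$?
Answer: $- \frac{4898241}{181} \approx -27062.0$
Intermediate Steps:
$o{\left(Y \right)} = 0$
$A{\left(z,L \right)} = \frac{L}{-151 + z}$ ($A{\left(z,L \right)} = \frac{L + 0}{z - 151} = \frac{L}{-151 + z}$)
$A{\left(-211,38 \right)} - 27062 = \frac{38}{-151 - 211} - 27062 = \frac{38}{-362} - 27062 = 38 \left(- \frac{1}{362}\right) - 27062 = - \frac{19}{181} - 27062 = - \frac{4898241}{181}$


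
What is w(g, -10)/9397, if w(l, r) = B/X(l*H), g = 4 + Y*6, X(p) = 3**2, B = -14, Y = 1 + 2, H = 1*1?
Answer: -14/84573 ≈ -0.00016554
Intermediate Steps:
H = 1
Y = 3
X(p) = 9
g = 22 (g = 4 + 3*6 = 4 + 18 = 22)
w(l, r) = -14/9
w(g, -10)/9397 = -14/9/9397 = -14/9*1/9397 = -14/84573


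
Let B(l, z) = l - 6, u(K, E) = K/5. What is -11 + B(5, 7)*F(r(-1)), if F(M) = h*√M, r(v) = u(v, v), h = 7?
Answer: -11 - 7*I*√5/5 ≈ -11.0 - 3.1305*I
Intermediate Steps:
u(K, E) = K/5 (u(K, E) = K*(⅕) = K/5)
r(v) = v/5
B(l, z) = -6 + l
F(M) = 7*√M
-11 + B(5, 7)*F(r(-1)) = -11 + (-6 + 5)*(7*√((⅕)*(-1))) = -11 - 7*√(-⅕) = -11 - 7*I*√5/5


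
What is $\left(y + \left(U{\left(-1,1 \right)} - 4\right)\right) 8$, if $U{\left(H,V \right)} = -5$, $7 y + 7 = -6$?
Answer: $- \frac{608}{7} \approx -86.857$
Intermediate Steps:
$y = - \frac{13}{7}$ ($y = -1 + \frac{1}{7} \left(-6\right) = -1 - \frac{6}{7} = - \frac{13}{7} \approx -1.8571$)
$\left(y + \left(U{\left(-1,1 \right)} - 4\right)\right) 8 = \left(- \frac{13}{7} - 9\right) 8 = \left(- \frac{76}{7}\right) 8 = - \frac{608}{7}$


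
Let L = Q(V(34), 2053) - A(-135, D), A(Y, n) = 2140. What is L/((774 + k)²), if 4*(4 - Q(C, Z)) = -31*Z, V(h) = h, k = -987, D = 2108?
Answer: 55099/181476 ≈ 0.30362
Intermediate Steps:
Q(C, Z) = 4 + 31*Z/4 (Q(C, Z) = 4 - (-31)*Z/4 = 4 + 31*Z/4)
L = 55099/4 (L = (4 + (31/4)*2053) - 1*2140 = (4 + 63643/4) - 2140 = 63659/4 - 2140 = 55099/4 ≈ 13775.)
L/((774 + k)²) = 55099/(4*((774 - 987)²)) = 55099/(4*((-213)²)) = (55099/4)/45369 = (55099/4)*(1/45369) = 55099/181476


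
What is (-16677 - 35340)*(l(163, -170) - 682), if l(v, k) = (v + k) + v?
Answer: 27360942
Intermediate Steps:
l(v, k) = k + 2*v (l(v, k) = (k + v) + v = k + 2*v)
(-16677 - 35340)*(l(163, -170) - 682) = (-16677 - 35340)*((-170 + 2*163) - 682) = -52017*((-170 + 326) - 682) = -52017*(156 - 682) = -52017*(-526) = 27360942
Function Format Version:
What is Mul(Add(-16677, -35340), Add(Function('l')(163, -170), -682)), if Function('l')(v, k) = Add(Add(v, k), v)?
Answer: 27360942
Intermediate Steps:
Function('l')(v, k) = Add(k, Mul(2, v)) (Function('l')(v, k) = Add(Add(k, v), v) = Add(k, Mul(2, v)))
Mul(Add(-16677, -35340), Add(Function('l')(163, -170), -682)) = Mul(Add(-16677, -35340), Add(Add(-170, Mul(2, 163)), -682)) = Mul(-52017, Add(Add(-170, 326), -682)) = Mul(-52017, Add(156, -682)) = Mul(-52017, -526) = 27360942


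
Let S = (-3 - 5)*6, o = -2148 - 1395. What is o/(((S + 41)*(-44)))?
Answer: -3543/308 ≈ -11.503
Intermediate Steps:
o = -3543
S = -48 (S = -8*6 = -48)
o/(((S + 41)*(-44))) = -3543*(-1/(44*(-48 + 41))) = -3543/((-7*(-44))) = -3543/308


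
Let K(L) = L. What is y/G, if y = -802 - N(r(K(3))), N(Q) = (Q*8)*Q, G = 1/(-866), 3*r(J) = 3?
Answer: 701460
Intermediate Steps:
r(J) = 1 (r(J) = (⅓)*3 = 1)
G = -1/866 ≈ -0.0011547
N(Q) = 8*Q² (N(Q) = (8*Q)*Q = 8*Q²)
y = -810 (y = -802 - 8*1² = -802 - 8 = -810)
y/G = -810/(-1/866) = -810*(-866) = 701460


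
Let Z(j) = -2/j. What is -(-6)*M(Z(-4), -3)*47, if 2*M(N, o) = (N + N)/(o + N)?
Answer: -282/5 ≈ -56.400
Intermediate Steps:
M(N, o) = N/(N + o) (M(N, o) = ((N + N)/(o + N))/2 = ((2*N)/(N + o))/2 = (2*N/(N + o))/2 = N/(N + o))
-(-6)*M(Z(-4), -3)*47 = -(-6)*(-2/(-4))/(-2/(-4) - 3)*47 = -(-6)*(-2*(-1/4))/(-2*(-1/4) - 3)*47 = -(-6)*1/(2*(1/2 - 3))*47 = -(-6)*1/(2*(-5/2))*47 = -(-6)*(1/2)*(-2/5)*47 = -(-6)*(-1)/5*47 = -6*1/5*47 = -6/5*47 = -282/5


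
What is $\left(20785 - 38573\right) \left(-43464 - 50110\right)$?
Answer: $1664494312$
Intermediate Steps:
$\left(20785 - 38573\right) \left(-43464 - 50110\right) = \left(-17788\right) \left(-93574\right) = 1664494312$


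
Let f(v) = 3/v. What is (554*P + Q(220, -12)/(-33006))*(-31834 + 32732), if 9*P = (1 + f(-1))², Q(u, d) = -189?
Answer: 10947068551/49509 ≈ 2.2111e+5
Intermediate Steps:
P = 4/9 (P = (1 + 3/(-1))²/9 = (1 + 3*(-1))²/9 = (1 - 3)²/9 = (⅑)*(-2)² = (⅑)*4 = 4/9 ≈ 0.44444)
(554*P + Q(220, -12)/(-33006))*(-31834 + 32732) = (554*(4/9) - 189/(-33006))*(-31834 + 32732) = (2216/9 - 189*(-1/33006))*898 = (2216/9 + 63/11002)*898 = (24380999/99018)*898 = 10947068551/49509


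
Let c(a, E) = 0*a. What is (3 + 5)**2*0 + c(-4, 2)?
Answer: 0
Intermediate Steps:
c(a, E) = 0
(3 + 5)**2*0 + c(-4, 2) = (3 + 5)**2*0 + 0 = 8**2*0 + 0 = 64*0 + 0 = 0 + 0 = 0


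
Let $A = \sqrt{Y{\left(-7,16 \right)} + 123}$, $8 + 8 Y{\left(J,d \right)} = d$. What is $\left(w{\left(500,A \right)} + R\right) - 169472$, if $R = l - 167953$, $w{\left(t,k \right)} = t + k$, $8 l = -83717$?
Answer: $- \frac{2779117}{8} + 2 \sqrt{31} \approx -3.4738 \cdot 10^{5}$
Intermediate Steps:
$l = - \frac{83717}{8}$ ($l = \frac{1}{8} \left(-83717\right) = - \frac{83717}{8} \approx -10465.0$)
$Y{\left(J,d \right)} = -1 + \frac{d}{8}$
$A = 2 \sqrt{31}$ ($A = \sqrt{\left(-1 + \frac{1}{8} \cdot 16\right) + 123} = \sqrt{\left(-1 + 2\right) + 123} = \sqrt{1 + 123} = \sqrt{124} = 2 \sqrt{31} \approx 11.136$)
$w{\left(t,k \right)} = k + t$
$R = - \frac{1427341}{8}$ ($R = - \frac{83717}{8} - 167953 = - \frac{1427341}{8} \approx -1.7842 \cdot 10^{5}$)
$\left(w{\left(500,A \right)} + R\right) - 169472 = \left(\left(2 \sqrt{31} + 500\right) - \frac{1427341}{8}\right) - 169472 = \left(\left(500 + 2 \sqrt{31}\right) - \frac{1427341}{8}\right) - 169472 = \left(- \frac{1423341}{8} + 2 \sqrt{31}\right) - 169472 = - \frac{2779117}{8} + 2 \sqrt{31}$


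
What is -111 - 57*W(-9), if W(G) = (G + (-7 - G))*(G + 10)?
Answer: 288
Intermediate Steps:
W(G) = -70 - 7*G (W(G) = -7*(10 + G) = -70 - 7*G)
-111 - 57*W(-9) = -111 - 57*(-70 - 7*(-9)) = -111 - 57*(-70 + 63) = -111 - 57*(-7) = -111 + 399 = 288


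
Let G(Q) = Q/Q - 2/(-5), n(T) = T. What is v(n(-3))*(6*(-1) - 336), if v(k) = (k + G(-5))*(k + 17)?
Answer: 38304/5 ≈ 7660.8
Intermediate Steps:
G(Q) = 7/5 (G(Q) = 1 - 2*(-⅕) = 1 + ⅖ = 7/5)
v(k) = (17 + k)*(7/5 + k) (v(k) = (k + 7/5)*(k + 17) = (7/5 + k)*(17 + k) = (17 + k)*(7/5 + k))
v(n(-3))*(6*(-1) - 336) = (119/5 + (-3)² + (92/5)*(-3))*(6*(-1) - 336) = (119/5 + 9 - 276/5)*(-6 - 336) = -112/5*(-342) = 38304/5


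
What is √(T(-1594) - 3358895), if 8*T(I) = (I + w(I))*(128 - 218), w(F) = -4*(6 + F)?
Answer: I*√13649690/2 ≈ 1847.3*I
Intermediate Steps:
w(F) = -24 - 4*F
T(I) = 270 + 135*I/4 (T(I) = ((I + (-24 - 4*I))*(128 - 218))/8 = ((-24 - 3*I)*(-90))/8 = (2160 + 270*I)/8 = 270 + 135*I/4)
√(T(-1594) - 3358895) = √((270 + (135/4)*(-1594)) - 3358895) = √((270 - 107595/2) - 3358895) = √(-107055/2 - 3358895) = √(-6824845/2) = I*√13649690/2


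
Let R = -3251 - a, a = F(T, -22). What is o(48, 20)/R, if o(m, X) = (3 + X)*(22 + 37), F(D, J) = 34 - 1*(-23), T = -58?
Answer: -1357/3308 ≈ -0.41022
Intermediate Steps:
F(D, J) = 57 (F(D, J) = 34 + 23 = 57)
o(m, X) = 177 + 59*X (o(m, X) = (3 + X)*59 = 177 + 59*X)
a = 57
R = -3308 (R = -3251 - 1*57 = -3251 - 57 = -3308)
o(48, 20)/R = (177 + 59*20)/(-3308) = (177 + 1180)*(-1/3308) = 1357*(-1/3308) = -1357/3308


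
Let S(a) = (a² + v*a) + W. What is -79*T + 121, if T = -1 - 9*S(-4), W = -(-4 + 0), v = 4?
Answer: 3044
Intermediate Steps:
W = 4 (W = -1*(-4) = 4)
S(a) = 4 + a² + 4*a (S(a) = (a² + 4*a) + 4 = 4 + a² + 4*a)
T = -37 (T = -1 - 9*(4 + (-4)² + 4*(-4)) = -1 - 9*(4 + 16 - 16) = -1 - 9*4 = -1 - 36 = -37)
-79*T + 121 = -79*(-37) + 121 = 2923 + 121 = 3044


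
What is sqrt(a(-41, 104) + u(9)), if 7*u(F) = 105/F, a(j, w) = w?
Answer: sqrt(951)/3 ≈ 10.279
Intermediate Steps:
u(F) = 15/F (u(F) = (105/F)/7 = 15/F)
sqrt(a(-41, 104) + u(9)) = sqrt(104 + 15/9) = sqrt(104 + 15*(1/9)) = sqrt(104 + 5/3) = sqrt(317/3) = sqrt(951)/3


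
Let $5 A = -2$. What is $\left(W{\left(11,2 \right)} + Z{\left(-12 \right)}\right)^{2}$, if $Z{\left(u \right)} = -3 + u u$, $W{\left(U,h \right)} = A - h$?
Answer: $\frac{480249}{25} \approx 19210.0$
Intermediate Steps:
$A = - \frac{2}{5}$ ($A = \frac{1}{5} \left(-2\right) = - \frac{2}{5} \approx -0.4$)
$W{\left(U,h \right)} = - \frac{2}{5} - h$
$Z{\left(u \right)} = -3 + u^{2}$
$\left(W{\left(11,2 \right)} + Z{\left(-12 \right)}\right)^{2} = \left(\left(- \frac{2}{5} - 2\right) - \left(3 - \left(-12\right)^{2}\right)\right)^{2} = \left(\left(- \frac{2}{5} - 2\right) + \left(-3 + 144\right)\right)^{2} = \left(- \frac{12}{5} + 141\right)^{2} = \left(\frac{693}{5}\right)^{2} = \frac{480249}{25}$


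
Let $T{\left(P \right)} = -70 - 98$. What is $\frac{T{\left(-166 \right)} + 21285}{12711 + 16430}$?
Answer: $\frac{21117}{29141} \approx 0.72465$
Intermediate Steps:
$T{\left(P \right)} = -168$
$\frac{T{\left(-166 \right)} + 21285}{12711 + 16430} = \frac{-168 + 21285}{12711 + 16430} = \frac{21117}{29141}$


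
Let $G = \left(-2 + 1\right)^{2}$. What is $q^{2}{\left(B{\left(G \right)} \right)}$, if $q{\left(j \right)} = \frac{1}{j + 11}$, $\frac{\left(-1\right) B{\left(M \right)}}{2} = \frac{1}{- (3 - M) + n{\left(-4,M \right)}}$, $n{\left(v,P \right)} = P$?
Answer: $\frac{1}{169} \approx 0.0059172$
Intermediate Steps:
$G = 1$ ($G = \left(-1\right)^{2} = 1$)
$B{\left(M \right)} = - \frac{2}{-3 + 2 M}$ ($B{\left(M \right)} = - \frac{2}{- (3 - M) + M} = - \frac{2}{\left(-3 + M\right) + M} = - \frac{2}{-3 + 2 M}$)
$q{\left(j \right)} = \frac{1}{11 + j}$
$q^{2}{\left(B{\left(G \right)} \right)} = \left(\frac{1}{11 - \frac{2}{-3 + 2 \cdot 1}}\right)^{2} = \left(\frac{1}{11 - \frac{2}{-3 + 2}}\right)^{2} = \left(\frac{1}{11 - \frac{2}{-1}}\right)^{2} = \left(\frac{1}{11 - -2}\right)^{2} = \left(\frac{1}{11 + 2}\right)^{2} = \left(\frac{1}{13}\right)^{2} = \frac{1}{169}$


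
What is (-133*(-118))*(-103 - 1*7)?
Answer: -1726340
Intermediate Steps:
(-133*(-118))*(-103 - 1*7) = 15694*(-103 - 7) = 15694*(-110) = -1726340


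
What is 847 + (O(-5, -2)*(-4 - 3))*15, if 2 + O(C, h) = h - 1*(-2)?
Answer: 1057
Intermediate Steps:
O(C, h) = h (O(C, h) = -2 + (h - 1*(-2)) = -2 + (h + 2) = -2 + (2 + h) = h)
847 + (O(-5, -2)*(-4 - 3))*15 = 847 - 2*(-4 - 3)*15 = 847 - 2*(-7)*15 = 847 + 14*15 = 847 + 210 = 1057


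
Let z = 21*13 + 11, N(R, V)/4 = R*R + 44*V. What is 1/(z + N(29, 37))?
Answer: 1/10160 ≈ 9.8425e-5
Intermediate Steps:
N(R, V) = 4*R**2 + 176*V (N(R, V) = 4*(R*R + 44*V) = 4*(R**2 + 44*V) = 4*R**2 + 176*V)
z = 284 (z = 273 + 11 = 284)
1/(z + N(29, 37)) = 1/(284 + (4*29**2 + 176*37)) = 1/(284 + (4*841 + 6512)) = 1/(284 + (3364 + 6512)) = 1/(284 + 9876) = 1/10160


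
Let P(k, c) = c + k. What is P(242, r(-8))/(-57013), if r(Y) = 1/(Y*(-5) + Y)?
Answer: -7745/1824416 ≈ -0.0042452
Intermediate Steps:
r(Y) = -1/(4*Y) (r(Y) = 1/(-5*Y + Y) = 1/(-4*Y) = -1/(4*Y))
P(242, r(-8))/(-57013) = (-¼/(-8) + 242)/(-57013) = (-¼*(-⅛) + 242)*(-1/57013) = (1/32 + 242)*(-1/57013) = (7745/32)*(-1/57013) = -7745/1824416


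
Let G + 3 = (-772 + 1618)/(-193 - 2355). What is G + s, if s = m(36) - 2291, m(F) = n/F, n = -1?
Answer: -52614259/22932 ≈ -2294.4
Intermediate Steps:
m(F) = -1/F
s = -82477/36 (s = -1/36 - 2291 = -82477/36 ≈ -2291.0)
G = -4245/1274 (G = -3 + (-772 + 1618)/(-193 - 2355) = -3 + 846/(-2548) = -3 + 846*(-1/2548) = -3 - 423/1274 = -4245/1274 ≈ -3.3320)
G + s = -4245/1274 - 82477/36 = -52614259/22932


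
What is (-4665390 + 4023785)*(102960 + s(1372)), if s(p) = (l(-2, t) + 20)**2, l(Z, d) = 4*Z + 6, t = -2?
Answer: -66267530820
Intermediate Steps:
l(Z, d) = 6 + 4*Z
s(p) = 324 (s(p) = ((6 + 4*(-2)) + 20)**2 = ((6 - 8) + 20)**2 = (-2 + 20)**2 = 18**2 = 324)
(-4665390 + 4023785)*(102960 + s(1372)) = (-4665390 + 4023785)*(102960 + 324) = -641605*103284 = -66267530820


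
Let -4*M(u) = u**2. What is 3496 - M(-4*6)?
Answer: 3640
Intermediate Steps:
M(u) = -u**2/4
3496 - M(-4*6) = 3496 - (-1)*(-4*6)**2/4 = 3496 - (-1)*(-24)**2/4 = 3496 - (-1)*576/4 = 3496 - 1*(-144) = 3496 + 144 = 3640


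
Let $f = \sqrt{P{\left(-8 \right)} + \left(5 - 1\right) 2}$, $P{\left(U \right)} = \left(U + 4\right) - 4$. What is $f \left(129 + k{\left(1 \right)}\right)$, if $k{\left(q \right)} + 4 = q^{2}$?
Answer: $0$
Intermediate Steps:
$k{\left(q \right)} = -4 + q^{2}$
$P{\left(U \right)} = U$ ($P{\left(U \right)} = \left(4 + U\right) - 4 = U$)
$f = 0$ ($f = \sqrt{-8 + \left(5 - 1\right) 2} = \sqrt{-8 + 4 \cdot 2} = \sqrt{-8 + 8} = \sqrt{0} = 0$)
$f \left(129 + k{\left(1 \right)}\right) = 0 \left(129 - \left(4 - 1^{2}\right)\right) = 0 \left(129 + \left(-4 + 1\right)\right) = 0 \left(129 - 3\right) = 0 \cdot 126 = 0$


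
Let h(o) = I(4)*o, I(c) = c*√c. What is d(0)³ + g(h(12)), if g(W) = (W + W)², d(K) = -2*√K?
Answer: 36864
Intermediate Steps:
I(c) = c^(3/2)
h(o) = 8*o (h(o) = 4^(3/2)*o = 8*o)
g(W) = 4*W² (g(W) = (2*W)² = 4*W²)
d(0)³ + g(h(12)) = (-2*√0)³ + 4*(8*12)² = (-2*0)³ + 4*96² = 0³ + 4*9216 = 0 + 36864 = 36864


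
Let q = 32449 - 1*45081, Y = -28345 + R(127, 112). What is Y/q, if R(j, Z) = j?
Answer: 14109/6316 ≈ 2.2338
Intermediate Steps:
Y = -28218 (Y = -28345 + 127 = -28218)
q = -12632 (q = 32449 - 45081 = -12632)
Y/q = -28218/(-12632) = -28218*(-1/12632) = 14109/6316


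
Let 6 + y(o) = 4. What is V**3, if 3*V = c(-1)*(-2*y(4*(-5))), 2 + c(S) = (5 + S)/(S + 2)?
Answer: 512/27 ≈ 18.963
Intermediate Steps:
y(o) = -2 (y(o) = -6 + 4 = -2)
c(S) = -2 + (5 + S)/(2 + S) (c(S) = -2 + (5 + S)/(S + 2) = -2 + (5 + S)/(2 + S))
V = 8/3 (V = (((1 - 1*(-1))/(2 - 1))*(-2*(-2)))/3 = (((1 + 1)/1)*4)/3 = ((1*2)*4)/3 = (2*4)/3 = (1/3)*8 = 8/3 ≈ 2.6667)
V**3 = (8/3)**3 = 512/27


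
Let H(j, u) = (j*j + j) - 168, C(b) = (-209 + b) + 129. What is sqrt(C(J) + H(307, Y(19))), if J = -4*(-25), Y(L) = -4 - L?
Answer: 2*sqrt(23602) ≈ 307.26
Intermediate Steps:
J = 100
C(b) = -80 + b
H(j, u) = -168 + j + j**2 (H(j, u) = (j**2 + j) - 168 = (j + j**2) - 168 = -168 + j + j**2)
sqrt(C(J) + H(307, Y(19))) = sqrt((-80 + 100) + (-168 + 307 + 307**2)) = sqrt(20 + (-168 + 307 + 94249)) = sqrt(20 + 94388) = sqrt(94408) = 2*sqrt(23602)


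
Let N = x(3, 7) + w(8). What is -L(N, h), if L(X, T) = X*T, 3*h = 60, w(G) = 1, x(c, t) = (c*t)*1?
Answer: -440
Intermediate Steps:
x(c, t) = c*t
h = 20 (h = (⅓)*60 = 20)
N = 22 (N = 3*7 + 1 = 21 + 1 = 22)
L(X, T) = T*X
-L(N, h) = -20*22 = -1*440 = -440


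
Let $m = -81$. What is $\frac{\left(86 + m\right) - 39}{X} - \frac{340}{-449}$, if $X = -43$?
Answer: $\frac{29886}{19307} \approx 1.5479$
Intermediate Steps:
$\frac{\left(86 + m\right) - 39}{X} - \frac{340}{-449} = \frac{\left(86 - 81\right) - 39}{-43} - \frac{340}{-449} = \left(5 - 39\right) \left(- \frac{1}{43}\right) - - \frac{340}{449} = \left(-34\right) \left(- \frac{1}{43}\right) + \frac{340}{449} = \frac{34}{43} + \frac{340}{449} = \frac{29886}{19307}$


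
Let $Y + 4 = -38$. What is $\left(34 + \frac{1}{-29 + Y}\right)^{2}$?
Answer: $\frac{5822569}{5041} \approx 1155.0$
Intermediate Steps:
$Y = -42$ ($Y = -4 - 38 = -42$)
$\left(34 + \frac{1}{-29 + Y}\right)^{2} = \left(34 + \frac{1}{-29 - 42}\right)^{2} = \left(34 + \frac{1}{-71}\right)^{2} = \left(34 - \frac{1}{71}\right)^{2} = \left(\frac{2413}{71}\right)^{2} = \frac{5822569}{5041}$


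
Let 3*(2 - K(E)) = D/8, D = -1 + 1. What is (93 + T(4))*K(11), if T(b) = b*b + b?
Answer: 226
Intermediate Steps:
D = 0
T(b) = b + b² (T(b) = b² + b = b + b²)
K(E) = 2 (K(E) = 2 - 0/8 = 2 - ⅓*0 = 2 + 0 = 2)
(93 + T(4))*K(11) = (93 + 4*(1 + 4))*2 = (93 + 4*5)*2 = (93 + 20)*2 = 113*2 = 226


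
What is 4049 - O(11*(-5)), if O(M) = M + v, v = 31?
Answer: 4073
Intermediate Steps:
O(M) = 31 + M (O(M) = M + 31 = 31 + M)
4049 - O(11*(-5)) = 4049 - (31 + 11*(-5)) = 4049 - (31 - 55) = 4049 - 1*(-24) = 4049 + 24 = 4073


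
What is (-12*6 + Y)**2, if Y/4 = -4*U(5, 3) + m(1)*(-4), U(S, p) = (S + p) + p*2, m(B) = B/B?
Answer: 97344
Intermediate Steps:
m(B) = 1
U(S, p) = S + 3*p (U(S, p) = (S + p) + 2*p = S + 3*p)
Y = -240 (Y = 4*(-4*(5 + 3*3) + 1*(-4)) = 4*(-4*(5 + 9) - 4) = 4*(-4*14 - 4) = 4*(-56 - 4) = 4*(-60) = -240)
(-12*6 + Y)**2 = (-12*6 - 240)**2 = (-72 - 240)**2 = (-312)**2 = 97344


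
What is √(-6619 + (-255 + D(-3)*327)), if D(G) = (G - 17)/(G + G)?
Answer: 2*I*√1446 ≈ 76.053*I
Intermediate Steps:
D(G) = (-17 + G)/(2*G) (D(G) = (-17 + G)/((2*G)) = (-17 + G)*(1/(2*G)) = (-17 + G)/(2*G))
√(-6619 + (-255 + D(-3)*327)) = √(-6619 + (-255 + ((½)*(-17 - 3)/(-3))*327)) = √(-6619 + (-255 + ((½)*(-⅓)*(-20))*327)) = √(-6619 + (-255 + (10/3)*327)) = √(-6619 + (-255 + 1090)) = √(-6619 + 835) = √(-5784) = 2*I*√1446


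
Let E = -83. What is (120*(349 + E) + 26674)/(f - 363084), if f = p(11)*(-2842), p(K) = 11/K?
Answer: -29297/182963 ≈ -0.16013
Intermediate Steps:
f = -2842 (f = (11/11)*(-2842) = (11*(1/11))*(-2842) = 1*(-2842) = -2842)
(120*(349 + E) + 26674)/(f - 363084) = (120*(349 - 83) + 26674)/(-2842 - 363084) = (120*266 + 26674)/(-365926) = (31920 + 26674)*(-1/365926) = 58594*(-1/365926) = -29297/182963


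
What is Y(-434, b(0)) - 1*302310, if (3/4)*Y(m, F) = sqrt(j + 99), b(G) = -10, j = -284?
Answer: -302310 + 4*I*sqrt(185)/3 ≈ -3.0231e+5 + 18.135*I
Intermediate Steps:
Y(m, F) = 4*I*sqrt(185)/3 (Y(m, F) = 4*sqrt(-284 + 99)/3 = 4*sqrt(-185)/3 = 4*(I*sqrt(185))/3 = 4*I*sqrt(185)/3)
Y(-434, b(0)) - 1*302310 = 4*I*sqrt(185)/3 - 1*302310 = 4*I*sqrt(185)/3 - 302310 = -302310 + 4*I*sqrt(185)/3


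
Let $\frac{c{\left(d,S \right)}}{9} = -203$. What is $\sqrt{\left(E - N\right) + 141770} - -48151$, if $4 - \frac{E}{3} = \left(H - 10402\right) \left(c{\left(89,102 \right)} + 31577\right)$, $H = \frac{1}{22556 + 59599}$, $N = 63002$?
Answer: $48151 + \frac{\sqrt{27851424149472970}}{5477} \approx 78622.0$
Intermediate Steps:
$c{\left(d,S \right)} = -1827$ ($c{\left(d,S \right)} = 9 \left(-203\right) = -1827$)
$H = \frac{1}{82155} \approx 1.2172 \cdot 10^{-5}$
$E = \frac{5084729104274}{5477}$ ($E = 12 - 3 \left(\frac{1}{82155} - 10402\right) \left(-1827 + 31577\right) = 12 - 3 \left(\left(- \frac{854576309}{82155}\right) 29750\right) = 12 - - \frac{5084729038550}{5477} = 12 + \frac{5084729038550}{5477} = \frac{5084729104274}{5477} \approx 9.2838 \cdot 10^{8}$)
$\sqrt{\left(E - N\right) + 141770} - -48151 = \sqrt{\left(\frac{5084729104274}{5477} - 63002\right) + 141770} - -48151 = \sqrt{\left(\frac{5084729104274}{5477} - 63002\right) + 141770} + 48151 = \sqrt{\frac{5084384042320}{5477} + 141770} + 48151 = \sqrt{\frac{5085160516610}{5477}} + 48151 = \frac{\sqrt{27851424149472970}}{5477} + 48151 = 48151 + \frac{\sqrt{27851424149472970}}{5477}$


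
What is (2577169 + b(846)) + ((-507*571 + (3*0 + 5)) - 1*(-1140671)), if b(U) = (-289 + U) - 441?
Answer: 3428464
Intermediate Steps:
b(U) = -730 + U
(2577169 + b(846)) + ((-507*571 + (3*0 + 5)) - 1*(-1140671)) = (2577169 + (-730 + 846)) + ((-507*571 + (3*0 + 5)) - 1*(-1140671)) = (2577169 + 116) + ((-289497 + (0 + 5)) + 1140671) = 2577285 + ((-289497 + 5) + 1140671) = 2577285 + (-289492 + 1140671) = 2577285 + 851179 = 3428464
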